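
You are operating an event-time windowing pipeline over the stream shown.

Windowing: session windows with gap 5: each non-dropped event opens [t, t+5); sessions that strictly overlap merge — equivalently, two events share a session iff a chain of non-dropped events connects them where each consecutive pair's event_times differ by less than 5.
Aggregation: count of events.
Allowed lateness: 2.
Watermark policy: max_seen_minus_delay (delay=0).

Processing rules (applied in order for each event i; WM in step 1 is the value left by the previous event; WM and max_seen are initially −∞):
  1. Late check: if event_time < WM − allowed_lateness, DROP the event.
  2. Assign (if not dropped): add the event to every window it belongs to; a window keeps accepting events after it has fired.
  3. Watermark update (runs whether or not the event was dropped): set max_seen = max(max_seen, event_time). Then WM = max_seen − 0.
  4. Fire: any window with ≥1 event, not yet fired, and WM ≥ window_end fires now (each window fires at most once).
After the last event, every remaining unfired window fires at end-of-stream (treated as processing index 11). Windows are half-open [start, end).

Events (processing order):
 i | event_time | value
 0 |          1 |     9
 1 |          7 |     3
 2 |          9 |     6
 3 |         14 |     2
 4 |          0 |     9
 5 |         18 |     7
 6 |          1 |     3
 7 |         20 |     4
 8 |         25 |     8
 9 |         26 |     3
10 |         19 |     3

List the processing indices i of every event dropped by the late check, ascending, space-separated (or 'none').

i=0 t=1 v=9: → [1,6); WM=1
i=1 t=7 v=3: → [7,12); WM=7
i=2 t=9 v=6: → [7,14); WM=9
i=3 t=14 v=2: → [14,19); WM=14
i=4 t=0 v=9: DROP (t<14-2); WM=14
i=5 t=18 v=7: → [14,23); WM=18
i=6 t=1 v=3: DROP (t<18-2); WM=18
i=7 t=20 v=4: → [14,25); WM=20
i=8 t=25 v=8: → [25,30); WM=25
i=9 t=26 v=3: → [25,31); WM=26
i=10 t=19 v=3: DROP (t<26-2); WM=26

4 6 10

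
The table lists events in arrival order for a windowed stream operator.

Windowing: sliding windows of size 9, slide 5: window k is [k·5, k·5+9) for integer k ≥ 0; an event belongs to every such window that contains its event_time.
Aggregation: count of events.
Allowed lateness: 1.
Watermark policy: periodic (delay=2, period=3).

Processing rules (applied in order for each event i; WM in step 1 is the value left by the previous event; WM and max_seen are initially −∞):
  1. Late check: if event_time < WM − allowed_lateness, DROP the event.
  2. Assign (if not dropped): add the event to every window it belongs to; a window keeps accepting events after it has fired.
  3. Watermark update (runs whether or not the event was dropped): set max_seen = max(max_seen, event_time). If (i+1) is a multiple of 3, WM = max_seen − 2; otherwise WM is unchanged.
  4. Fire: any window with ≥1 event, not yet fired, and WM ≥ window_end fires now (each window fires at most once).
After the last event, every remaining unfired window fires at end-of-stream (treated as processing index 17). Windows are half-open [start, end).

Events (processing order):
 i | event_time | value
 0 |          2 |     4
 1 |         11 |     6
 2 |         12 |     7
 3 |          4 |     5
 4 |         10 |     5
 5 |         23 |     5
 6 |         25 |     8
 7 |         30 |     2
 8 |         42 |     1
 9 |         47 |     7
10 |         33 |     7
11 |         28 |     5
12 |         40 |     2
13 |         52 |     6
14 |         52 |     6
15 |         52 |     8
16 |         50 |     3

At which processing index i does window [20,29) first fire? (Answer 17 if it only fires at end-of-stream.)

i=0 t=2 v=4: → [0,9); WM=−∞
i=1 t=11 v=6: → [10,19),[5,14); WM=−∞
i=2 t=12 v=7: → [10,19),[5,14); WM=10; [0,9) fires=1
i=3 t=4 v=5: DROP (t<10-1); WM=10
i=4 t=10 v=5: → [10,19),[5,14); WM=10
i=5 t=23 v=5: → [20,29),[15,24); WM=21; [5,14) fires=3 [10,19) fires=3
i=6 t=25 v=8: → [25,34),[20,29); WM=21
i=7 t=30 v=2: → [30,39),[25,34); WM=21
i=8 t=42 v=1: → [40,49),[35,44); WM=40; [15,24) fires=1 [20,29) fires=2 [25,34) fires=2 [30,39) fires=1
i=9 t=47 v=7: → [45,54),[40,49); WM=40
i=10 t=33 v=7: DROP (t<40-1); WM=40
i=11 t=28 v=5: DROP (t<40-1); WM=45; [35,44) fires=1
i=12 t=40 v=2: DROP (t<45-1); WM=45
i=13 t=52 v=6: → [50,59),[45,54); WM=45
i=14 t=52 v=6: → [50,59),[45,54); WM=50; [40,49) fires=2
i=15 t=52 v=8: → [50,59),[45,54); WM=50
i=16 t=50 v=3: → [50,59),[45,54); WM=50

8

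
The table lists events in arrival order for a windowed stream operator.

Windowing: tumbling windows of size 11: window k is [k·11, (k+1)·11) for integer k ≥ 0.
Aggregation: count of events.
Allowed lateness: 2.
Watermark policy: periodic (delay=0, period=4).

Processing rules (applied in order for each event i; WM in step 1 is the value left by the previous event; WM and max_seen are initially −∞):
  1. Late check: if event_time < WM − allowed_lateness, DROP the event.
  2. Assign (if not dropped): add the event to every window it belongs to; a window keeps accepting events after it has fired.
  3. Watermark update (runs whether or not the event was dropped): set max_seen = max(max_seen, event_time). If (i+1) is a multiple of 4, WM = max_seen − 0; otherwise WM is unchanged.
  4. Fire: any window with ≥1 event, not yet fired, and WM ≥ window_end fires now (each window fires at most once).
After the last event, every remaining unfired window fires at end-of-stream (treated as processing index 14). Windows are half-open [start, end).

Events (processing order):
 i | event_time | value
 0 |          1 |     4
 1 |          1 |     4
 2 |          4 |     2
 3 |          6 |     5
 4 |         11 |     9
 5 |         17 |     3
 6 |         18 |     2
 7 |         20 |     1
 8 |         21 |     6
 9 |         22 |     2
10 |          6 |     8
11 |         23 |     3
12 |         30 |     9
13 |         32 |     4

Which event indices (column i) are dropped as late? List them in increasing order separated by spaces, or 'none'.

10

i=0 t=1 v=4: → [0,11); WM=−∞
i=1 t=1 v=4: → [0,11); WM=−∞
i=2 t=4 v=2: → [0,11); WM=−∞
i=3 t=6 v=5: → [0,11); WM=6
i=4 t=11 v=9: → [11,22); WM=6
i=5 t=17 v=3: → [11,22); WM=6
i=6 t=18 v=2: → [11,22); WM=6
i=7 t=20 v=1: → [11,22); WM=20; [0,11) fires=4
i=8 t=21 v=6: → [11,22); WM=20
i=9 t=22 v=2: → [22,33); WM=20
i=10 t=6 v=8: DROP (t<20-2); WM=20
i=11 t=23 v=3: → [22,33); WM=23; [11,22) fires=5
i=12 t=30 v=9: → [22,33); WM=23
i=13 t=32 v=4: → [22,33); WM=23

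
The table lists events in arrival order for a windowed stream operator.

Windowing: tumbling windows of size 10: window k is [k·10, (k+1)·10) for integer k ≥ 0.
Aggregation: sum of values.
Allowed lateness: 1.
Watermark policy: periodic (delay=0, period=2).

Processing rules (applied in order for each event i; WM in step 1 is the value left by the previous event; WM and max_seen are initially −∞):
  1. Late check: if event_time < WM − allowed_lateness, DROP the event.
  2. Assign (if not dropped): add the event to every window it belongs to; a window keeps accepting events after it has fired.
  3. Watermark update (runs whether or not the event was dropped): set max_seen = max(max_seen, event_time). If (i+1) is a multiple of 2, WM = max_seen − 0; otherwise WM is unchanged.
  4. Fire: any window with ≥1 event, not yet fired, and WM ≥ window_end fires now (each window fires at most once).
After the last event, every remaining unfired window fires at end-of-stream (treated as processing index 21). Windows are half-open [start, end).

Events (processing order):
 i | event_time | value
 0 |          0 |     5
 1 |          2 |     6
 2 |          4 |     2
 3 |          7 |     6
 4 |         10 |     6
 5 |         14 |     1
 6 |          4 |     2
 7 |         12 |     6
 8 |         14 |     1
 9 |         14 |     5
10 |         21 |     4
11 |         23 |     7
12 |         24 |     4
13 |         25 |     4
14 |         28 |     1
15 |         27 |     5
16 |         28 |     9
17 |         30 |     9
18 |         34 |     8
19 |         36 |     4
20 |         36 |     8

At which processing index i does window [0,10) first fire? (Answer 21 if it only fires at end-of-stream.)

i=0 t=0 v=5: → [0,10); WM=−∞
i=1 t=2 v=6: → [0,10); WM=2
i=2 t=4 v=2: → [0,10); WM=2
i=3 t=7 v=6: → [0,10); WM=7
i=4 t=10 v=6: → [10,20); WM=7
i=5 t=14 v=1: → [10,20); WM=14; [0,10) fires=19
i=6 t=4 v=2: DROP (t<14-1); WM=14
i=7 t=12 v=6: DROP (t<14-1); WM=14
i=8 t=14 v=1: → [10,20); WM=14
i=9 t=14 v=5: → [10,20); WM=14
i=10 t=21 v=4: → [20,30); WM=14
i=11 t=23 v=7: → [20,30); WM=23; [10,20) fires=13
i=12 t=24 v=4: → [20,30); WM=23
i=13 t=25 v=4: → [20,30); WM=25
i=14 t=28 v=1: → [20,30); WM=25
i=15 t=27 v=5: → [20,30); WM=28
i=16 t=28 v=9: → [20,30); WM=28
i=17 t=30 v=9: → [30,40); WM=30; [20,30) fires=34
i=18 t=34 v=8: → [30,40); WM=30
i=19 t=36 v=4: → [30,40); WM=36
i=20 t=36 v=8: → [30,40); WM=36

5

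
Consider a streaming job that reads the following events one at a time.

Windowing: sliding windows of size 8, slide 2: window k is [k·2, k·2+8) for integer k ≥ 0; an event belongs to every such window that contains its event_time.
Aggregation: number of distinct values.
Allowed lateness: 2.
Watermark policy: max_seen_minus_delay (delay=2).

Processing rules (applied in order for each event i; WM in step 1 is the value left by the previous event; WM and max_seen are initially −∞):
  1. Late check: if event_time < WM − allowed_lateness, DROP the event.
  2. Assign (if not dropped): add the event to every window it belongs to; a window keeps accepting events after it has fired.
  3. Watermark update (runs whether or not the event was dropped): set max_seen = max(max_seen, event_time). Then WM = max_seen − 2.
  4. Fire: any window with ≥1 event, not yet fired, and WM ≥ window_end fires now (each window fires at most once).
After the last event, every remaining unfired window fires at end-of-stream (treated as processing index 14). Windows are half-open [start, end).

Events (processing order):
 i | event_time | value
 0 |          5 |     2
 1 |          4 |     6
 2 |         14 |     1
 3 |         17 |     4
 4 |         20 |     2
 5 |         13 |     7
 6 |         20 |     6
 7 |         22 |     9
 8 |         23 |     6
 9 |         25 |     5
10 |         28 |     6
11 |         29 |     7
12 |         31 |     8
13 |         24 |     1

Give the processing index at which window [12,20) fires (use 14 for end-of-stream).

7

i=0 t=5 v=2: → [4,12),[2,10),[0,8); WM=3
i=1 t=4 v=6: → [4,12),[2,10),[0,8); WM=3
i=2 t=14 v=1: → [14,22),[12,20),[10,18),[8,16); WM=12; [0,8) fires=2 [2,10) fires=2 [4,12) fires=2
i=3 t=17 v=4: → [16,24),[14,22),[12,20),[10,18); WM=15
i=4 t=20 v=2: → [20,28),[18,26),[16,24),[14,22); WM=18; [8,16) fires=1 [10,18) fires=2
i=5 t=13 v=7: DROP (t<18-2); WM=18
i=6 t=20 v=6: → [20,28),[18,26),[16,24),[14,22); WM=18
i=7 t=22 v=9: → [22,30),[20,28),[18,26),[16,24); WM=20; [12,20) fires=2
i=8 t=23 v=6: → [22,30),[20,28),[18,26),[16,24); WM=21
i=9 t=25 v=5: → [24,32),[22,30),[20,28),[18,26); WM=23; [14,22) fires=4
i=10 t=28 v=6: → [28,36),[26,34),[24,32),[22,30); WM=26; [16,24) fires=4 [18,26) fires=4
i=11 t=29 v=7: → [28,36),[26,34),[24,32),[22,30); WM=27
i=12 t=31 v=8: → [30,38),[28,36),[26,34),[24,32); WM=29; [20,28) fires=4
i=13 t=24 v=1: DROP (t<29-2); WM=29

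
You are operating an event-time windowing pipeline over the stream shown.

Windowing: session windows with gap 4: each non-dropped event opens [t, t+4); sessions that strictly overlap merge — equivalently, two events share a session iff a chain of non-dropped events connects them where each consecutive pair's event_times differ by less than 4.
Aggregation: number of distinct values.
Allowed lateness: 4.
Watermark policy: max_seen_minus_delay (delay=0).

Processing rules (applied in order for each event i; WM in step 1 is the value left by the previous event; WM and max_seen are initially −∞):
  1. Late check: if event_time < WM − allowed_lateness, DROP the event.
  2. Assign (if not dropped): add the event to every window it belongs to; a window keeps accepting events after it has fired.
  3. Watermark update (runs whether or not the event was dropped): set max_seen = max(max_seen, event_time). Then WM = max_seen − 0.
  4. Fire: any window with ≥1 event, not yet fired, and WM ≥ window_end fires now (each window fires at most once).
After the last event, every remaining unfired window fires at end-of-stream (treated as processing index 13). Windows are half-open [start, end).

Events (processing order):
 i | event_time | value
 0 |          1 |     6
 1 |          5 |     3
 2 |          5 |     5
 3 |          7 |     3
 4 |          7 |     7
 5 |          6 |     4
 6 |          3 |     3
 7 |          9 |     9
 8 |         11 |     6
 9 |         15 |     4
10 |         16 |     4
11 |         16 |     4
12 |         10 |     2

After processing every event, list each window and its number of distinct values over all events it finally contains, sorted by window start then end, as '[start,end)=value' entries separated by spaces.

[1,15)=6 [15,20)=1

i=0 t=1 v=6: → [1,5); WM=1
i=1 t=5 v=3: → [5,9); WM=5
i=2 t=5 v=5: → [5,9); WM=5
i=3 t=7 v=3: → [5,11); WM=7
i=4 t=7 v=7: → [5,11); WM=7
i=5 t=6 v=4: → [5,11); WM=7
i=6 t=3 v=3: → [1,11); WM=7
i=7 t=9 v=9: → [1,13); WM=9
i=8 t=11 v=6: → [1,15); WM=11
i=9 t=15 v=4: → [15,19); WM=15
i=10 t=16 v=4: → [15,20); WM=16
i=11 t=16 v=4: → [15,20); WM=16
i=12 t=10 v=2: DROP (t<16-4); WM=16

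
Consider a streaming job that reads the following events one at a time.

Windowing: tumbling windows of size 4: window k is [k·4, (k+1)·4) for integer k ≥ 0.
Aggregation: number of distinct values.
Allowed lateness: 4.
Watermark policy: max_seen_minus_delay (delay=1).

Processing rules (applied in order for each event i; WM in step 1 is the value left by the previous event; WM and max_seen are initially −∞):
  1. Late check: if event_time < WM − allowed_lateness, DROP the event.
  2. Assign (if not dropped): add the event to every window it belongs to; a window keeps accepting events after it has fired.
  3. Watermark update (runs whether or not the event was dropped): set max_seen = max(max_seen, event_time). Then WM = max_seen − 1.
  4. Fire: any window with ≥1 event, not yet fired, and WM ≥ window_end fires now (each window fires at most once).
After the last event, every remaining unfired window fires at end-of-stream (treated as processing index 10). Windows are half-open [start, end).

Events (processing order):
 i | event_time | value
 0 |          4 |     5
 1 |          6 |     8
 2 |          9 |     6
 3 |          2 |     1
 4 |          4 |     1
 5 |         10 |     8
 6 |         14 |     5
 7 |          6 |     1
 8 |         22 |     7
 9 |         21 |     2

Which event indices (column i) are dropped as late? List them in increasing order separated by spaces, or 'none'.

3 7

i=0 t=4 v=5: → [4,8); WM=3
i=1 t=6 v=8: → [4,8); WM=5
i=2 t=9 v=6: → [8,12); WM=8; [4,8) fires=2
i=3 t=2 v=1: DROP (t<8-4); WM=8
i=4 t=4 v=1: → [4,8); WM=8
i=5 t=10 v=8: → [8,12); WM=9
i=6 t=14 v=5: → [12,16); WM=13; [8,12) fires=2
i=7 t=6 v=1: DROP (t<13-4); WM=13
i=8 t=22 v=7: → [20,24); WM=21; [12,16) fires=1
i=9 t=21 v=2: → [20,24); WM=21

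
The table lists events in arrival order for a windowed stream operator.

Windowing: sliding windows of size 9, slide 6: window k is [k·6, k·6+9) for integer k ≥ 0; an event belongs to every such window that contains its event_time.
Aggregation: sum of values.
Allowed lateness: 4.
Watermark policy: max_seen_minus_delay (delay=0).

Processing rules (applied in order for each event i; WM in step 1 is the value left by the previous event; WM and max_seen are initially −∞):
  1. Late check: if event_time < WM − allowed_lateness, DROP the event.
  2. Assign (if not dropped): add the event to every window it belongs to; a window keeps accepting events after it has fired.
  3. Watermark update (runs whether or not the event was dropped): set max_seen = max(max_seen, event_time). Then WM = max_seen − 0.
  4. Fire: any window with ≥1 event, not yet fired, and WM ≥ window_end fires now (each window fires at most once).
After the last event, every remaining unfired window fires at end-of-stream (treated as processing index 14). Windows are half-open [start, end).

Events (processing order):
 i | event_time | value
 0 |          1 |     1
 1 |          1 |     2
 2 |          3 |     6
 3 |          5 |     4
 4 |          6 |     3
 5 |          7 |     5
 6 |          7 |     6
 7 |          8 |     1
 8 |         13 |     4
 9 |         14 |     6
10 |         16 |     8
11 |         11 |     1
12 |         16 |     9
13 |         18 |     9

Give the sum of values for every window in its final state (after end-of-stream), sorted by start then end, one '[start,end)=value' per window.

i=0 t=1 v=1: → [0,9); WM=1
i=1 t=1 v=2: → [0,9); WM=1
i=2 t=3 v=6: → [0,9); WM=3
i=3 t=5 v=4: → [0,9); WM=5
i=4 t=6 v=3: → [6,15),[0,9); WM=6
i=5 t=7 v=5: → [6,15),[0,9); WM=7
i=6 t=7 v=6: → [6,15),[0,9); WM=7
i=7 t=8 v=1: → [6,15),[0,9); WM=8
i=8 t=13 v=4: → [12,21),[6,15); WM=13; [0,9) fires=28
i=9 t=14 v=6: → [12,21),[6,15); WM=14
i=10 t=16 v=8: → [12,21); WM=16; [6,15) fires=25
i=11 t=11 v=1: DROP (t<16-4); WM=16
i=12 t=16 v=9: → [12,21); WM=16
i=13 t=18 v=9: → [18,27),[12,21); WM=18

[0,9)=28 [6,15)=25 [12,21)=36 [18,27)=9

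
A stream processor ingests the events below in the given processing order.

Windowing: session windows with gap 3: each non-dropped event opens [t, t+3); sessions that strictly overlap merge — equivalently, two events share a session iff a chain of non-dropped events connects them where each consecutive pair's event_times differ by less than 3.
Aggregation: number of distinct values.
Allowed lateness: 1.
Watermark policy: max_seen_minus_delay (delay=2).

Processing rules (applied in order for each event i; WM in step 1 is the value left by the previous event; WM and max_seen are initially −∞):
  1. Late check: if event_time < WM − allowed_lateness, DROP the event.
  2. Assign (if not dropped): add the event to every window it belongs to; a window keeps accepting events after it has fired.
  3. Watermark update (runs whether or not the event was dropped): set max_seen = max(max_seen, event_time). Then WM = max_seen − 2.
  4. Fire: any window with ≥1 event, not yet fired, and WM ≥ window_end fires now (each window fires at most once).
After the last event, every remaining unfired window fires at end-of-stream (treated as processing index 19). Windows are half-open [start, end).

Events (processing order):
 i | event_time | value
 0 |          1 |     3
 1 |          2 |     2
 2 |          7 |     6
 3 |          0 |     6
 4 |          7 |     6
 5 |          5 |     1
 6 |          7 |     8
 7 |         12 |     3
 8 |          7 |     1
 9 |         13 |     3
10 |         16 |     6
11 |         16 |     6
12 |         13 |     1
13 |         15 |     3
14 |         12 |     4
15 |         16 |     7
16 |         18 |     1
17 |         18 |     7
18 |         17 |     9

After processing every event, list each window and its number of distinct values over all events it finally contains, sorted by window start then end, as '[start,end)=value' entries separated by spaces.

[1,5)=2 [5,10)=3 [12,21)=5

i=0 t=1 v=3: → [1,4); WM=-1
i=1 t=2 v=2: → [1,5); WM=0
i=2 t=7 v=6: → [7,10); WM=5
i=3 t=0 v=6: DROP (t<5-1); WM=5
i=4 t=7 v=6: → [7,10); WM=5
i=5 t=5 v=1: → [5,10); WM=5
i=6 t=7 v=8: → [5,10); WM=5
i=7 t=12 v=3: → [12,15); WM=10
i=8 t=7 v=1: DROP (t<10-1); WM=10
i=9 t=13 v=3: → [12,16); WM=11
i=10 t=16 v=6: → [16,19); WM=14
i=11 t=16 v=6: → [16,19); WM=14
i=12 t=13 v=1: → [12,16); WM=14
i=13 t=15 v=3: → [12,19); WM=14
i=14 t=12 v=4: DROP (t<14-1); WM=14
i=15 t=16 v=7: → [12,19); WM=14
i=16 t=18 v=1: → [12,21); WM=16
i=17 t=18 v=7: → [12,21); WM=16
i=18 t=17 v=9: → [12,21); WM=16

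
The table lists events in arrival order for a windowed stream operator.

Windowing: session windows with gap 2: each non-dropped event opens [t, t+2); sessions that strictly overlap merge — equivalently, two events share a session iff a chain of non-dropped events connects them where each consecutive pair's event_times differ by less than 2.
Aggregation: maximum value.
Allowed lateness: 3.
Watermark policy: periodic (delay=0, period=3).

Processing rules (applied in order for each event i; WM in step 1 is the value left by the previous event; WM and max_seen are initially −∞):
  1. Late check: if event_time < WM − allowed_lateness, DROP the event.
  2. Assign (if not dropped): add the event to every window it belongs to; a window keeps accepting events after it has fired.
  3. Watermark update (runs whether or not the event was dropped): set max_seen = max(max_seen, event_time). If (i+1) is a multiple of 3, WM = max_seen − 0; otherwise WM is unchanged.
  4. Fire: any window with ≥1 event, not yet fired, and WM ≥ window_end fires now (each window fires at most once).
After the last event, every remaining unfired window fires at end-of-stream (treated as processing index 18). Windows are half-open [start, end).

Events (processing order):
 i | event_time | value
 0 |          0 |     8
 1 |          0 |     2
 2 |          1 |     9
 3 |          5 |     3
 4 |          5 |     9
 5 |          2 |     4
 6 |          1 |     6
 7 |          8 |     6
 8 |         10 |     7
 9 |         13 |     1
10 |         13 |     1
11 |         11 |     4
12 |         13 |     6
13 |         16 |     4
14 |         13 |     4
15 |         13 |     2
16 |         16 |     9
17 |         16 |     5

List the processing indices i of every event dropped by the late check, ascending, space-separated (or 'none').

6

i=0 t=0 v=8: → [0,2); WM=−∞
i=1 t=0 v=2: → [0,2); WM=−∞
i=2 t=1 v=9: → [0,3); WM=1
i=3 t=5 v=3: → [5,7); WM=1
i=4 t=5 v=9: → [5,7); WM=1
i=5 t=2 v=4: → [0,4); WM=5
i=6 t=1 v=6: DROP (t<5-3); WM=5
i=7 t=8 v=6: → [8,10); WM=5
i=8 t=10 v=7: → [10,12); WM=10
i=9 t=13 v=1: → [13,15); WM=10
i=10 t=13 v=1: → [13,15); WM=10
i=11 t=11 v=4: → [10,13); WM=13
i=12 t=13 v=6: → [13,15); WM=13
i=13 t=16 v=4: → [16,18); WM=13
i=14 t=13 v=4: → [13,15); WM=16
i=15 t=13 v=2: → [13,15); WM=16
i=16 t=16 v=9: → [16,18); WM=16
i=17 t=16 v=5: → [16,18); WM=16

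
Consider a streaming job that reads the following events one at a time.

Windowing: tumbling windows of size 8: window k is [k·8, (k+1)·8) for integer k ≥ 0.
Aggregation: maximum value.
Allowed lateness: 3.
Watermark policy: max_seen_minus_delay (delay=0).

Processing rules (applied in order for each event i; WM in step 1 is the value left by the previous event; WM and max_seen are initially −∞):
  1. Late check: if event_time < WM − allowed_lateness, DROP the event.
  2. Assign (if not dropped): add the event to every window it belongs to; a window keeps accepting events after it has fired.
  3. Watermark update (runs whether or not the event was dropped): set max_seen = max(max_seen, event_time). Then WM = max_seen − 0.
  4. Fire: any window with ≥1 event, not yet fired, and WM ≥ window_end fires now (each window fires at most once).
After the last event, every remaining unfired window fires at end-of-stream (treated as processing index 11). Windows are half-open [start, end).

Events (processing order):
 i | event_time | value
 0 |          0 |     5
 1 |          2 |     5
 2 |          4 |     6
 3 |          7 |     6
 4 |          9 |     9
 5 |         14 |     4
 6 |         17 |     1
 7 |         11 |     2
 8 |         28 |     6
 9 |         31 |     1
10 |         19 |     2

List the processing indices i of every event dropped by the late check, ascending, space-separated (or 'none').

7 10

i=0 t=0 v=5: → [0,8); WM=0
i=1 t=2 v=5: → [0,8); WM=2
i=2 t=4 v=6: → [0,8); WM=4
i=3 t=7 v=6: → [0,8); WM=7
i=4 t=9 v=9: → [8,16); WM=9; [0,8) fires=6
i=5 t=14 v=4: → [8,16); WM=14
i=6 t=17 v=1: → [16,24); WM=17; [8,16) fires=9
i=7 t=11 v=2: DROP (t<17-3); WM=17
i=8 t=28 v=6: → [24,32); WM=28; [16,24) fires=1
i=9 t=31 v=1: → [24,32); WM=31
i=10 t=19 v=2: DROP (t<31-3); WM=31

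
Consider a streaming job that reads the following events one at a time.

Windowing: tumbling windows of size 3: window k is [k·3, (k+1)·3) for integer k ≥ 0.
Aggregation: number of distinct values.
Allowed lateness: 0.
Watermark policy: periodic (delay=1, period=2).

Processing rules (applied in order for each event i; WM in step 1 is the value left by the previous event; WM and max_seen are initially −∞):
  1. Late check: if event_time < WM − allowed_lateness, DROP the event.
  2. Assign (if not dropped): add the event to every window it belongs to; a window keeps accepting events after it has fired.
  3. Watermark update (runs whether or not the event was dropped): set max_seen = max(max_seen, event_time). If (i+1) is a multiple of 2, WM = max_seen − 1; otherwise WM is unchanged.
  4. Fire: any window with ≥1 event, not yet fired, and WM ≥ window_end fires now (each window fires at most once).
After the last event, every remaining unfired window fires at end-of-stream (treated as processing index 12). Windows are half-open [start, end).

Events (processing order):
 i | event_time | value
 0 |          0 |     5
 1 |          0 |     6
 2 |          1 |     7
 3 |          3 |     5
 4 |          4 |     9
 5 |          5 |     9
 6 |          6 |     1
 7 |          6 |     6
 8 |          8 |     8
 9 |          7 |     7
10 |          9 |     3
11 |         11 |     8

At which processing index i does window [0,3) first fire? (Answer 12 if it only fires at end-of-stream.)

i=0 t=0 v=5: → [0,3); WM=−∞
i=1 t=0 v=6: → [0,3); WM=-1
i=2 t=1 v=7: → [0,3); WM=-1
i=3 t=3 v=5: → [3,6); WM=2
i=4 t=4 v=9: → [3,6); WM=2
i=5 t=5 v=9: → [3,6); WM=4; [0,3) fires=3
i=6 t=6 v=1: → [6,9); WM=4
i=7 t=6 v=6: → [6,9); WM=5
i=8 t=8 v=8: → [6,9); WM=5
i=9 t=7 v=7: → [6,9); WM=7; [3,6) fires=2
i=10 t=9 v=3: → [9,12); WM=7
i=11 t=11 v=8: → [9,12); WM=10; [6,9) fires=4

5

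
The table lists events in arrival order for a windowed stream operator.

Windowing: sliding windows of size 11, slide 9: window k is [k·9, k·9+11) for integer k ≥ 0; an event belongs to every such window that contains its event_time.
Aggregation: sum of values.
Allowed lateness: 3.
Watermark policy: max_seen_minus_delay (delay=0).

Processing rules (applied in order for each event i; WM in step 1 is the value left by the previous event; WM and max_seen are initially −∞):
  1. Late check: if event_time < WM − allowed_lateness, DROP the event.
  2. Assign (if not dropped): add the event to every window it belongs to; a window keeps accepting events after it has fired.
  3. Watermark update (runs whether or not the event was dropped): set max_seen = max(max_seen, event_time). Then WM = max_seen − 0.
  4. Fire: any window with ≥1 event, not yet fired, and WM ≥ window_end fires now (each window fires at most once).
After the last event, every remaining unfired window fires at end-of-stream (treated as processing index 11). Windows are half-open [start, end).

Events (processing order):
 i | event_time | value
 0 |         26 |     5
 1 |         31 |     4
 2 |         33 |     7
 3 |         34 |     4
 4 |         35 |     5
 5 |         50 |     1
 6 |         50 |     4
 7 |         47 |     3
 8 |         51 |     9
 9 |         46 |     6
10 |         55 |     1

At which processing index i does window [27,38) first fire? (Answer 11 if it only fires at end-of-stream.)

5

i=0 t=26 v=5: → [18,29); WM=26
i=1 t=31 v=4: → [27,38); WM=31; [18,29) fires=5
i=2 t=33 v=7: → [27,38); WM=33
i=3 t=34 v=4: → [27,38); WM=34
i=4 t=35 v=5: → [27,38); WM=35
i=5 t=50 v=1: → [45,56); WM=50; [27,38) fires=20
i=6 t=50 v=4: → [45,56); WM=50
i=7 t=47 v=3: → [45,56); WM=50
i=8 t=51 v=9: → [45,56); WM=51
i=9 t=46 v=6: DROP (t<51-3); WM=51
i=10 t=55 v=1: → [54,65),[45,56); WM=55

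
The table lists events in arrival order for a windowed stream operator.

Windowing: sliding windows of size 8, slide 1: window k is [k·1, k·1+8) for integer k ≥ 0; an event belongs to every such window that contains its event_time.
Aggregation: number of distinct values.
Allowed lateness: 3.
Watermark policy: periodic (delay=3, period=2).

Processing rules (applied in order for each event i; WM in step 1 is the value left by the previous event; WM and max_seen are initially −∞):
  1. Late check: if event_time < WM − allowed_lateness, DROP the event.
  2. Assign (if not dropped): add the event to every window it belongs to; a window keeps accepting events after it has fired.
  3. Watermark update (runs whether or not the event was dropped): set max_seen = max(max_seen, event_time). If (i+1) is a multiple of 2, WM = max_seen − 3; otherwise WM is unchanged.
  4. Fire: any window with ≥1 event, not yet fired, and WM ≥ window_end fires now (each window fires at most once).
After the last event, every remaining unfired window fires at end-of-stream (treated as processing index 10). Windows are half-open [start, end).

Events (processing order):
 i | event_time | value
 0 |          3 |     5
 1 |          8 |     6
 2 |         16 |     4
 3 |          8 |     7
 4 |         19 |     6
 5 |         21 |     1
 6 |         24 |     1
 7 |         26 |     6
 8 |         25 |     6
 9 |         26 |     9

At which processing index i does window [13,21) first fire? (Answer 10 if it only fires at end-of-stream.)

7

i=0 t=3 v=5: → [3,11),[2,10),[1,9),[0,8); WM=−∞
i=1 t=8 v=6: → [8,16),[7,15),[6,14),[5,13),[4,12),[3,11),[2,10),[1,9); WM=5
i=2 t=16 v=4: → [16,24),[15,23),[14,22),[13,21),[12,20),[11,19),[10,18),[9,17); WM=5
i=3 t=8 v=7: → [8,16),[7,15),[6,14),[5,13),[4,12),[3,11),[2,10),[1,9); WM=13; [0,8) fires=1 [1,9) fires=3 [2,10) fires=3 [3,11) fires=3 [4,12) fires=2 [5,13) fires=2
i=4 t=19 v=6: → [19,27),[18,26),[17,25),[16,24),[15,23),[14,22),[13,21),[12,20); WM=13
i=5 t=21 v=1: → [21,29),[20,28),[19,27),[18,26),[17,25),[16,24),[15,23),[14,22); WM=18; [6,14) fires=2 [7,15) fires=2 [8,16) fires=2 [9,17) fires=1 [10,18) fires=1
i=6 t=24 v=1: → [24,32),[23,31),[22,30),[21,29),[20,28),[19,27),[18,26),[17,25); WM=18
i=7 t=26 v=6: → [26,34),[25,33),[24,32),[23,31),[22,30),[21,29),[20,28),[19,27); WM=23; [11,19) fires=1 [12,20) fires=2 [13,21) fires=2 [14,22) fires=3 [15,23) fires=3
i=8 t=25 v=6: → [25,33),[24,32),[23,31),[22,30),[21,29),[20,28),[19,27),[18,26); WM=23
i=9 t=26 v=9: → [26,34),[25,33),[24,32),[23,31),[22,30),[21,29),[20,28),[19,27); WM=23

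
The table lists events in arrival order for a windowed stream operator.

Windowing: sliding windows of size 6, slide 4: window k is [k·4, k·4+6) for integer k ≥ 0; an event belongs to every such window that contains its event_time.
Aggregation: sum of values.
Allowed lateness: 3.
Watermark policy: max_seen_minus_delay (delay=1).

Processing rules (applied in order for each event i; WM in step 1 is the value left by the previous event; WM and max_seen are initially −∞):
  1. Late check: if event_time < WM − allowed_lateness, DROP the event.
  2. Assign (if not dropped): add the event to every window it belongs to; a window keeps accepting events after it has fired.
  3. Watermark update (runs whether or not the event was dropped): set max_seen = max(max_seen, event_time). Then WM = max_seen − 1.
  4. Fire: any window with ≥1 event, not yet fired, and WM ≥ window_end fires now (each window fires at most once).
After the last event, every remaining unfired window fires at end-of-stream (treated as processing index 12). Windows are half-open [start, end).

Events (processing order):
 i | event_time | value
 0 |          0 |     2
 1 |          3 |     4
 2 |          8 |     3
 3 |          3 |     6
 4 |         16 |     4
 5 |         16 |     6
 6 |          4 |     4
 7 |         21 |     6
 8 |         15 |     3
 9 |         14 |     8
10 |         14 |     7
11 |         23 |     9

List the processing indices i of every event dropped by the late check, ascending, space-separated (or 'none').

3 6 8 9 10

i=0 t=0 v=2: → [0,6); WM=-1
i=1 t=3 v=4: → [0,6); WM=2
i=2 t=8 v=3: → [8,14),[4,10); WM=7; [0,6) fires=6
i=3 t=3 v=6: DROP (t<7-3); WM=7
i=4 t=16 v=4: → [16,22),[12,18); WM=15; [4,10) fires=3 [8,14) fires=3
i=5 t=16 v=6: → [16,22),[12,18); WM=15
i=6 t=4 v=4: DROP (t<15-3); WM=15
i=7 t=21 v=6: → [20,26),[16,22); WM=20; [12,18) fires=10
i=8 t=15 v=3: DROP (t<20-3); WM=20
i=9 t=14 v=8: DROP (t<20-3); WM=20
i=10 t=14 v=7: DROP (t<20-3); WM=20
i=11 t=23 v=9: → [20,26); WM=22; [16,22) fires=16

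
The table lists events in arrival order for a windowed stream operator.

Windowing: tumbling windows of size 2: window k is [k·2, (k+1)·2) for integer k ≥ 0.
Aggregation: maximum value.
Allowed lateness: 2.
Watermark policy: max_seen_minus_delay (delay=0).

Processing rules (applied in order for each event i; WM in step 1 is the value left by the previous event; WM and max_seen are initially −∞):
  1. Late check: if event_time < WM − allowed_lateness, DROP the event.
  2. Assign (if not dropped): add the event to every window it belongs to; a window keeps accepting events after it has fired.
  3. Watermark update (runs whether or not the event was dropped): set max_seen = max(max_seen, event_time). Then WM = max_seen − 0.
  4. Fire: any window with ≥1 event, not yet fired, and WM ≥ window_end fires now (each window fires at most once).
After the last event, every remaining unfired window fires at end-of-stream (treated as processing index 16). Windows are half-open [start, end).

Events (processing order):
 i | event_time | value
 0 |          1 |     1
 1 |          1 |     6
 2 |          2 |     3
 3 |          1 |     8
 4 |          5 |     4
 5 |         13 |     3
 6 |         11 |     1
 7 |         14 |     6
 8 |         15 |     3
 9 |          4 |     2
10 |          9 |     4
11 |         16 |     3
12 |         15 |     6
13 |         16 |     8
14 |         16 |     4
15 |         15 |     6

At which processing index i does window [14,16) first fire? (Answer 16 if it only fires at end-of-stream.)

11

i=0 t=1 v=1: → [0,2); WM=1
i=1 t=1 v=6: → [0,2); WM=1
i=2 t=2 v=3: → [2,4); WM=2; [0,2) fires=6
i=3 t=1 v=8: → [0,2); WM=2
i=4 t=5 v=4: → [4,6); WM=5; [2,4) fires=3
i=5 t=13 v=3: → [12,14); WM=13; [4,6) fires=4
i=6 t=11 v=1: → [10,12); WM=13; [10,12) fires=1
i=7 t=14 v=6: → [14,16); WM=14; [12,14) fires=3
i=8 t=15 v=3: → [14,16); WM=15
i=9 t=4 v=2: DROP (t<15-2); WM=15
i=10 t=9 v=4: DROP (t<15-2); WM=15
i=11 t=16 v=3: → [16,18); WM=16; [14,16) fires=6
i=12 t=15 v=6: → [14,16); WM=16
i=13 t=16 v=8: → [16,18); WM=16
i=14 t=16 v=4: → [16,18); WM=16
i=15 t=15 v=6: → [14,16); WM=16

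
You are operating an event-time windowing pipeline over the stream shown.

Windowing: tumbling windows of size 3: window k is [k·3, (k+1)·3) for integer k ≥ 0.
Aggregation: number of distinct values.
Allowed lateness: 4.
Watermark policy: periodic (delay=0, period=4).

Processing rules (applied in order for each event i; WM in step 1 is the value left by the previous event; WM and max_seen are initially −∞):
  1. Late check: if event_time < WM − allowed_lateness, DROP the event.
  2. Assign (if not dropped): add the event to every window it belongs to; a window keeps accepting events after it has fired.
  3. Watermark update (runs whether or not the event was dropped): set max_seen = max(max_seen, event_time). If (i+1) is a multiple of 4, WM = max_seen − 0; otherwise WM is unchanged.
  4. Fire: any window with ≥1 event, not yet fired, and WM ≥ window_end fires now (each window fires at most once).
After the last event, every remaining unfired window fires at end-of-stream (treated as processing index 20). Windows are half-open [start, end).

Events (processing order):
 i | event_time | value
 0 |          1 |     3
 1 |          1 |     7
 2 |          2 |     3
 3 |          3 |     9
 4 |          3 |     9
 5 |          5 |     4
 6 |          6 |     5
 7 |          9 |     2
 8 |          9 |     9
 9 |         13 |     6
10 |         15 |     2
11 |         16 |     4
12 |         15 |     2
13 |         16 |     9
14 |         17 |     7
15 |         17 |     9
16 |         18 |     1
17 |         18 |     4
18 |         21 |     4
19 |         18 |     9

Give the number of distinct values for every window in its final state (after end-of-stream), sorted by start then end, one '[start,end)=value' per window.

[0,3)=2 [3,6)=2 [6,9)=1 [9,12)=2 [12,15)=1 [15,18)=4 [18,21)=3 [21,24)=1

i=0 t=1 v=3: → [0,3); WM=−∞
i=1 t=1 v=7: → [0,3); WM=−∞
i=2 t=2 v=3: → [0,3); WM=−∞
i=3 t=3 v=9: → [3,6); WM=3; [0,3) fires=2
i=4 t=3 v=9: → [3,6); WM=3
i=5 t=5 v=4: → [3,6); WM=3
i=6 t=6 v=5: → [6,9); WM=3
i=7 t=9 v=2: → [9,12); WM=9; [3,6) fires=2 [6,9) fires=1
i=8 t=9 v=9: → [9,12); WM=9
i=9 t=13 v=6: → [12,15); WM=9
i=10 t=15 v=2: → [15,18); WM=9
i=11 t=16 v=4: → [15,18); WM=16; [9,12) fires=2 [12,15) fires=1
i=12 t=15 v=2: → [15,18); WM=16
i=13 t=16 v=9: → [15,18); WM=16
i=14 t=17 v=7: → [15,18); WM=16
i=15 t=17 v=9: → [15,18); WM=17
i=16 t=18 v=1: → [18,21); WM=17
i=17 t=18 v=4: → [18,21); WM=17
i=18 t=21 v=4: → [21,24); WM=17
i=19 t=18 v=9: → [18,21); WM=21; [15,18) fires=4 [18,21) fires=3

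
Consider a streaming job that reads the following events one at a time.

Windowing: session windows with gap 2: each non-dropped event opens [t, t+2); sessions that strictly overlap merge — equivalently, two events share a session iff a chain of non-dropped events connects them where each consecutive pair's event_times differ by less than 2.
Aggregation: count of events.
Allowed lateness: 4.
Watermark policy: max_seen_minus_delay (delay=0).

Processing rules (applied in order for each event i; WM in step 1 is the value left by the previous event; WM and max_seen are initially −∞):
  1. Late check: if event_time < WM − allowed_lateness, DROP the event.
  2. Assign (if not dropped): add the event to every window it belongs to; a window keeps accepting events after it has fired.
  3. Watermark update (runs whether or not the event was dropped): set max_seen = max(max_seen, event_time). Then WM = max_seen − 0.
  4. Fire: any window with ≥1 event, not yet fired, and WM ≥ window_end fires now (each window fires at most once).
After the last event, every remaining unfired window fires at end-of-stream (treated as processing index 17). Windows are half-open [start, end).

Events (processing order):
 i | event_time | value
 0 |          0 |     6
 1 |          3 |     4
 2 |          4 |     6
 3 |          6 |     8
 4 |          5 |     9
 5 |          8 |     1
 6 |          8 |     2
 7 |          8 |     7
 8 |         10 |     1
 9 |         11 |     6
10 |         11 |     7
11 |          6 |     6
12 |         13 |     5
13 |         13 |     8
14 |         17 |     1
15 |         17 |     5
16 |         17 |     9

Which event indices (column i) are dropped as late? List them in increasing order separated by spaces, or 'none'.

i=0 t=0 v=6: → [0,2); WM=0
i=1 t=3 v=4: → [3,5); WM=3
i=2 t=4 v=6: → [3,6); WM=4
i=3 t=6 v=8: → [6,8); WM=6
i=4 t=5 v=9: → [3,8); WM=6
i=5 t=8 v=1: → [8,10); WM=8
i=6 t=8 v=2: → [8,10); WM=8
i=7 t=8 v=7: → [8,10); WM=8
i=8 t=10 v=1: → [10,12); WM=10
i=9 t=11 v=6: → [10,13); WM=11
i=10 t=11 v=7: → [10,13); WM=11
i=11 t=6 v=6: DROP (t<11-4); WM=11
i=12 t=13 v=5: → [13,15); WM=13
i=13 t=13 v=8: → [13,15); WM=13
i=14 t=17 v=1: → [17,19); WM=17
i=15 t=17 v=5: → [17,19); WM=17
i=16 t=17 v=9: → [17,19); WM=17

11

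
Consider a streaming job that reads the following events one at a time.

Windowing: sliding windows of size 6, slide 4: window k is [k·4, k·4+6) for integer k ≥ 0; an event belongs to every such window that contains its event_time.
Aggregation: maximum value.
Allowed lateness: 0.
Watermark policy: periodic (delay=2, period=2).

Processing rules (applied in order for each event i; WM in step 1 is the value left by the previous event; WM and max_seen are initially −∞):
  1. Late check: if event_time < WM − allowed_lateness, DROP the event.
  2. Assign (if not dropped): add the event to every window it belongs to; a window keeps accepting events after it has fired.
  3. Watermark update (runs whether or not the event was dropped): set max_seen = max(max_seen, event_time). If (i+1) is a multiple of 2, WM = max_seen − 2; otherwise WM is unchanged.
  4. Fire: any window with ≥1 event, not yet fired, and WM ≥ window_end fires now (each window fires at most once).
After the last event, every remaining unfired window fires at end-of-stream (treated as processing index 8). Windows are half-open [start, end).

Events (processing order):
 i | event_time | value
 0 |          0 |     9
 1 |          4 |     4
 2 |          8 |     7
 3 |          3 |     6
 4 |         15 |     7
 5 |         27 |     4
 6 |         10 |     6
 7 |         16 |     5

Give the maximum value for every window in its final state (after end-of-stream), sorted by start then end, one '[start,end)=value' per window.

[0,6)=9 [4,10)=7 [8,14)=7 [12,18)=7 [24,30)=4

i=0 t=0 v=9: → [0,6); WM=−∞
i=1 t=4 v=4: → [4,10),[0,6); WM=2
i=2 t=8 v=7: → [8,14),[4,10); WM=2
i=3 t=3 v=6: → [0,6); WM=6; [0,6) fires=9
i=4 t=15 v=7: → [12,18); WM=6
i=5 t=27 v=4: → [24,30); WM=25; [4,10) fires=7 [8,14) fires=7 [12,18) fires=7
i=6 t=10 v=6: DROP (t<25-0); WM=25
i=7 t=16 v=5: DROP (t<25-0); WM=25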